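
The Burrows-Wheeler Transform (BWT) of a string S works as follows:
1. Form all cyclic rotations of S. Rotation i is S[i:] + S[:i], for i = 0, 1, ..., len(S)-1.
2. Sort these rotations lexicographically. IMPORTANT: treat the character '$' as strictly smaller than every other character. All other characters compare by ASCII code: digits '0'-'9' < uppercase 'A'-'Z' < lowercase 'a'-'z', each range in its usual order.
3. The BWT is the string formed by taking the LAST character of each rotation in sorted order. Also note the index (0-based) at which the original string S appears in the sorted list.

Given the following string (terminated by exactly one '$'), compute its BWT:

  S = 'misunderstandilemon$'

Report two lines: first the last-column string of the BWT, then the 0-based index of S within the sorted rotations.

Answer: ntnnlddmi$eouameriss
9

Derivation:
All 20 rotations (rotation i = S[i:]+S[:i]):
  rot[0] = misunderstandilemon$
  rot[1] = isunderstandilemon$m
  rot[2] = sunderstandilemon$mi
  rot[3] = understandilemon$mis
  rot[4] = nderstandilemon$misu
  rot[5] = derstandilemon$misun
  rot[6] = erstandilemon$misund
  rot[7] = rstandilemon$misunde
  rot[8] = standilemon$misunder
  rot[9] = tandilemon$misunders
  rot[10] = andilemon$misunderst
  rot[11] = ndilemon$misundersta
  rot[12] = dilemon$misunderstan
  rot[13] = ilemon$misunderstand
  rot[14] = lemon$misunderstandi
  rot[15] = emon$misunderstandil
  rot[16] = mon$misunderstandile
  rot[17] = on$misunderstandilem
  rot[18] = n$misunderstandilemo
  rot[19] = $misunderstandilemon
Sorted (with $ < everything):
  sorted[0] = $misunderstandilemon  (last char: 'n')
  sorted[1] = andilemon$misunderst  (last char: 't')
  sorted[2] = derstandilemon$misun  (last char: 'n')
  sorted[3] = dilemon$misunderstan  (last char: 'n')
  sorted[4] = emon$misunderstandil  (last char: 'l')
  sorted[5] = erstandilemon$misund  (last char: 'd')
  sorted[6] = ilemon$misunderstand  (last char: 'd')
  sorted[7] = isunderstandilemon$m  (last char: 'm')
  sorted[8] = lemon$misunderstandi  (last char: 'i')
  sorted[9] = misunderstandilemon$  (last char: '$')
  sorted[10] = mon$misunderstandile  (last char: 'e')
  sorted[11] = n$misunderstandilemo  (last char: 'o')
  sorted[12] = nderstandilemon$misu  (last char: 'u')
  sorted[13] = ndilemon$misundersta  (last char: 'a')
  sorted[14] = on$misunderstandilem  (last char: 'm')
  sorted[15] = rstandilemon$misunde  (last char: 'e')
  sorted[16] = standilemon$misunder  (last char: 'r')
  sorted[17] = sunderstandilemon$mi  (last char: 'i')
  sorted[18] = tandilemon$misunders  (last char: 's')
  sorted[19] = understandilemon$mis  (last char: 's')
Last column: ntnnlddmi$eouameriss
Original string S is at sorted index 9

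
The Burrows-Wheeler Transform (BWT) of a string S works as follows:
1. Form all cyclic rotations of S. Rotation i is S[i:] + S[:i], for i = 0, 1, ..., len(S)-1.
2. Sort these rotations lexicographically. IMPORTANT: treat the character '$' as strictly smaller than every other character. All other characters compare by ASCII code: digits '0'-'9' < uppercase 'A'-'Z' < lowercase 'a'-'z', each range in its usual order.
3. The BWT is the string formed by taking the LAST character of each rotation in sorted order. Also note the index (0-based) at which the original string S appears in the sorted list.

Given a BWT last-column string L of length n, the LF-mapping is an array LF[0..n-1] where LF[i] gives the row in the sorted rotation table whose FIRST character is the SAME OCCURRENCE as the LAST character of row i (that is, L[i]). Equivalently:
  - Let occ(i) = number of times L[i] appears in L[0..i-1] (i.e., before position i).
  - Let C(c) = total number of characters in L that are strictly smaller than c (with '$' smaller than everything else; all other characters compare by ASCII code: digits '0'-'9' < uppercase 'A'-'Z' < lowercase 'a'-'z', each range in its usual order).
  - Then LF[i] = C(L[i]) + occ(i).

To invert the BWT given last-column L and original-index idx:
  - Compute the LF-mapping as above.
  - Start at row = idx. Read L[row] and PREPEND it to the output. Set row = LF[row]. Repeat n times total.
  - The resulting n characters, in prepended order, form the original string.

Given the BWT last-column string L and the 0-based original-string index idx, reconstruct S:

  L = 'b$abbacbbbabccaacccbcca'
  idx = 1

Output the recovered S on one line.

LF mapping: 7 0 1 8 9 2 15 10 11 12 3 13 16 17 4 5 18 19 20 14 21 22 6
Walk LF starting at row 1, prepending L[row]:
  step 1: row=1, L[1]='$', prepend. Next row=LF[1]=0
  step 2: row=0, L[0]='b', prepend. Next row=LF[0]=7
  step 3: row=7, L[7]='b', prepend. Next row=LF[7]=10
  step 4: row=10, L[10]='a', prepend. Next row=LF[10]=3
  step 5: row=3, L[3]='b', prepend. Next row=LF[3]=8
  step 6: row=8, L[8]='b', prepend. Next row=LF[8]=11
  step 7: row=11, L[11]='b', prepend. Next row=LF[11]=13
  step 8: row=13, L[13]='c', prepend. Next row=LF[13]=17
  step 9: row=17, L[17]='c', prepend. Next row=LF[17]=19
  step 10: row=19, L[19]='b', prepend. Next row=LF[19]=14
  step 11: row=14, L[14]='a', prepend. Next row=LF[14]=4
  step 12: row=4, L[4]='b', prepend. Next row=LF[4]=9
  step 13: row=9, L[9]='b', prepend. Next row=LF[9]=12
  step 14: row=12, L[12]='c', prepend. Next row=LF[12]=16
  step 15: row=16, L[16]='c', prepend. Next row=LF[16]=18
  step 16: row=18, L[18]='c', prepend. Next row=LF[18]=20
  step 17: row=20, L[20]='c', prepend. Next row=LF[20]=21
  step 18: row=21, L[21]='c', prepend. Next row=LF[21]=22
  step 19: row=22, L[22]='a', prepend. Next row=LF[22]=6
  step 20: row=6, L[6]='c', prepend. Next row=LF[6]=15
  step 21: row=15, L[15]='a', prepend. Next row=LF[15]=5
  step 22: row=5, L[5]='a', prepend. Next row=LF[5]=2
  step 23: row=2, L[2]='a', prepend. Next row=LF[2]=1
Reversed output: aaacacccccbbabccbbbabb$

Answer: aaacacccccbbabccbbbabb$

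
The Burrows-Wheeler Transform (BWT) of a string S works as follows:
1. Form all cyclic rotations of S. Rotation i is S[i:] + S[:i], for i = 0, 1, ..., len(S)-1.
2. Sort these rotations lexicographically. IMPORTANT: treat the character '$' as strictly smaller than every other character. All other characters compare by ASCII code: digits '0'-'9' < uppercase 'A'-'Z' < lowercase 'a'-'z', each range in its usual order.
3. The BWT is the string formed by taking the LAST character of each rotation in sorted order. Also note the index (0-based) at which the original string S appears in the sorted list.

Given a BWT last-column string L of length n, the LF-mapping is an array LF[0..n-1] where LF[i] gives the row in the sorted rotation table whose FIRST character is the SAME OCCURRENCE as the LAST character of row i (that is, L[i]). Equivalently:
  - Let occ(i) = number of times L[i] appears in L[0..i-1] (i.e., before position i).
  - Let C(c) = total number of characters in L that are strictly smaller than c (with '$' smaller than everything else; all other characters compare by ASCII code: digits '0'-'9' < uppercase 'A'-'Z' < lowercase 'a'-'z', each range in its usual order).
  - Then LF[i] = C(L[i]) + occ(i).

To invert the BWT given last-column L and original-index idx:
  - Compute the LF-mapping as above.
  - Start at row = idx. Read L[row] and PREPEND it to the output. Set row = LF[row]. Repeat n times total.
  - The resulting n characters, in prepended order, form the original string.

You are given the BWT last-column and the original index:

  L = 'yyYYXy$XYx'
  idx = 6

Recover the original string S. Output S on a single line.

LF mapping: 7 8 3 4 1 9 0 2 5 6
Walk LF starting at row 6, prepending L[row]:
  step 1: row=6, L[6]='$', prepend. Next row=LF[6]=0
  step 2: row=0, L[0]='y', prepend. Next row=LF[0]=7
  step 3: row=7, L[7]='X', prepend. Next row=LF[7]=2
  step 4: row=2, L[2]='Y', prepend. Next row=LF[2]=3
  step 5: row=3, L[3]='Y', prepend. Next row=LF[3]=4
  step 6: row=4, L[4]='X', prepend. Next row=LF[4]=1
  step 7: row=1, L[1]='y', prepend. Next row=LF[1]=8
  step 8: row=8, L[8]='Y', prepend. Next row=LF[8]=5
  step 9: row=5, L[5]='y', prepend. Next row=LF[5]=9
  step 10: row=9, L[9]='x', prepend. Next row=LF[9]=6
Reversed output: xyYyXYYXy$

Answer: xyYyXYYXy$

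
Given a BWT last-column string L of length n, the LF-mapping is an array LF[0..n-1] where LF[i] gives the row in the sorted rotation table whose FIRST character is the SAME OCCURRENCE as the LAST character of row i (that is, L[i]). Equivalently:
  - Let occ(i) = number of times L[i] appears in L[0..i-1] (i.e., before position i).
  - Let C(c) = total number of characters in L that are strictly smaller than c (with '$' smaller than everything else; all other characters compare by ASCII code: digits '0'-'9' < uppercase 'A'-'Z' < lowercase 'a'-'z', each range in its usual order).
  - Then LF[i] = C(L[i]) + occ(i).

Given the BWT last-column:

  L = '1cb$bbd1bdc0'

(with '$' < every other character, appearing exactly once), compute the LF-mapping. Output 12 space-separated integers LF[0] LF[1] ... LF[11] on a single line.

Char counts: '$':1, '0':1, '1':2, 'b':4, 'c':2, 'd':2
C (first-col start): C('$')=0, C('0')=1, C('1')=2, C('b')=4, C('c')=8, C('d')=10
L[0]='1': occ=0, LF[0]=C('1')+0=2+0=2
L[1]='c': occ=0, LF[1]=C('c')+0=8+0=8
L[2]='b': occ=0, LF[2]=C('b')+0=4+0=4
L[3]='$': occ=0, LF[3]=C('$')+0=0+0=0
L[4]='b': occ=1, LF[4]=C('b')+1=4+1=5
L[5]='b': occ=2, LF[5]=C('b')+2=4+2=6
L[6]='d': occ=0, LF[6]=C('d')+0=10+0=10
L[7]='1': occ=1, LF[7]=C('1')+1=2+1=3
L[8]='b': occ=3, LF[8]=C('b')+3=4+3=7
L[9]='d': occ=1, LF[9]=C('d')+1=10+1=11
L[10]='c': occ=1, LF[10]=C('c')+1=8+1=9
L[11]='0': occ=0, LF[11]=C('0')+0=1+0=1

Answer: 2 8 4 0 5 6 10 3 7 11 9 1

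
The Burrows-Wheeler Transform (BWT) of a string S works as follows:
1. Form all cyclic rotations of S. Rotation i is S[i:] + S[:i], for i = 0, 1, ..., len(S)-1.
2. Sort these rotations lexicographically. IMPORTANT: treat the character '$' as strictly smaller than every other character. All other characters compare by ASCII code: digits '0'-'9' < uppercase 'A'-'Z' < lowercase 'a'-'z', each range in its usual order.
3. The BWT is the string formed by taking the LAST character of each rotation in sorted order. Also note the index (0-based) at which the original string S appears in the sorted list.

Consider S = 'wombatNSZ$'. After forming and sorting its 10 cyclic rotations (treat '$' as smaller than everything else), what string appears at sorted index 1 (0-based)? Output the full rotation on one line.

Answer: NSZ$wombat

Derivation:
All 10 rotations (rotation i = S[i:]+S[:i]):
  rot[0] = wombatNSZ$
  rot[1] = ombatNSZ$w
  rot[2] = mbatNSZ$wo
  rot[3] = batNSZ$wom
  rot[4] = atNSZ$womb
  rot[5] = tNSZ$womba
  rot[6] = NSZ$wombat
  rot[7] = SZ$wombatN
  rot[8] = Z$wombatNS
  rot[9] = $wombatNSZ
Sorted (with $ < everything):
  sorted[0] = $wombatNSZ
  sorted[1] = NSZ$wombat
  sorted[2] = SZ$wombatN
  sorted[3] = Z$wombatNS
  sorted[4] = atNSZ$womb
  sorted[5] = batNSZ$wom
  sorted[6] = mbatNSZ$wo
  sorted[7] = ombatNSZ$w
  sorted[8] = tNSZ$womba
  sorted[9] = wombatNSZ$
sorted[1] = NSZ$wombat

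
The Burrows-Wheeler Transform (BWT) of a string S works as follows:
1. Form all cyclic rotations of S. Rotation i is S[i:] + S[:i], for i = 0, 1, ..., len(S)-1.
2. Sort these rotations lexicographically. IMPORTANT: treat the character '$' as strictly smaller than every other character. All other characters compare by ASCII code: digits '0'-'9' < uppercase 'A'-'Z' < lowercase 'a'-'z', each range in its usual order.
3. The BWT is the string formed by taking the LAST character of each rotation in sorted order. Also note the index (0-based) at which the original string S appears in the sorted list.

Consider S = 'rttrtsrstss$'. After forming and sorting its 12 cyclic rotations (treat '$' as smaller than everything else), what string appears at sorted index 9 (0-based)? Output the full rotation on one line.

All 12 rotations (rotation i = S[i:]+S[:i]):
  rot[0] = rttrtsrstss$
  rot[1] = ttrtsrstss$r
  rot[2] = trtsrstss$rt
  rot[3] = rtsrstss$rtt
  rot[4] = tsrstss$rttr
  rot[5] = srstss$rttrt
  rot[6] = rstss$rttrts
  rot[7] = stss$rttrtsr
  rot[8] = tss$rttrtsrs
  rot[9] = ss$rttrtsrst
  rot[10] = s$rttrtsrsts
  rot[11] = $rttrtsrstss
Sorted (with $ < everything):
  sorted[0] = $rttrtsrstss
  sorted[1] = rstss$rttrts
  sorted[2] = rtsrstss$rtt
  sorted[3] = rttrtsrstss$
  sorted[4] = s$rttrtsrsts
  sorted[5] = srstss$rttrt
  sorted[6] = ss$rttrtsrst
  sorted[7] = stss$rttrtsr
  sorted[8] = trtsrstss$rt
  sorted[9] = tsrstss$rttr
  sorted[10] = tss$rttrtsrs
  sorted[11] = ttrtsrstss$r
sorted[9] = tsrstss$rttr

Answer: tsrstss$rttr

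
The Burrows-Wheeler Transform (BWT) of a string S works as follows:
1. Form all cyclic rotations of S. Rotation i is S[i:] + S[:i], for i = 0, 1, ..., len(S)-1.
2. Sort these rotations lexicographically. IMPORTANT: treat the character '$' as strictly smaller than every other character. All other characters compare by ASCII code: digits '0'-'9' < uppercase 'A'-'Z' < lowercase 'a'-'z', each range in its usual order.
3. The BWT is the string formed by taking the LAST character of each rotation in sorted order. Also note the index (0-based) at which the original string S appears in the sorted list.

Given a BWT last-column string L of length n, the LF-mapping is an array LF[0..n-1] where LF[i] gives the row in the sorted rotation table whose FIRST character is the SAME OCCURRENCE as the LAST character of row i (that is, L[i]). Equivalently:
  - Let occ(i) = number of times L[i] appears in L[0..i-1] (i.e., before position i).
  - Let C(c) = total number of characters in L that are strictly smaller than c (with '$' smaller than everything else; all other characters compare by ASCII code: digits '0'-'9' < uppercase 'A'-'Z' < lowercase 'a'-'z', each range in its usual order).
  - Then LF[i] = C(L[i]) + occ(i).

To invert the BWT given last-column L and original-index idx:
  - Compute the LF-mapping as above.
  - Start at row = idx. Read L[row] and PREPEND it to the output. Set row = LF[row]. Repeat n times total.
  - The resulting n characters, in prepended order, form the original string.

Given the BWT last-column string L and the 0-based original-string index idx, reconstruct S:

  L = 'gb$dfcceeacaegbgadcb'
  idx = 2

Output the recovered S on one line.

LF mapping: 17 4 0 11 16 7 8 13 14 1 9 2 15 18 5 19 3 12 10 6
Walk LF starting at row 2, prepending L[row]:
  step 1: row=2, L[2]='$', prepend. Next row=LF[2]=0
  step 2: row=0, L[0]='g', prepend. Next row=LF[0]=17
  step 3: row=17, L[17]='d', prepend. Next row=LF[17]=12
  step 4: row=12, L[12]='e', prepend. Next row=LF[12]=15
  step 5: row=15, L[15]='g', prepend. Next row=LF[15]=19
  step 6: row=19, L[19]='b', prepend. Next row=LF[19]=6
  step 7: row=6, L[6]='c', prepend. Next row=LF[6]=8
  step 8: row=8, L[8]='e', prepend. Next row=LF[8]=14
  step 9: row=14, L[14]='b', prepend. Next row=LF[14]=5
  step 10: row=5, L[5]='c', prepend. Next row=LF[5]=7
  step 11: row=7, L[7]='e', prepend. Next row=LF[7]=13
  step 12: row=13, L[13]='g', prepend. Next row=LF[13]=18
  step 13: row=18, L[18]='c', prepend. Next row=LF[18]=10
  step 14: row=10, L[10]='c', prepend. Next row=LF[10]=9
  step 15: row=9, L[9]='a', prepend. Next row=LF[9]=1
  step 16: row=1, L[1]='b', prepend. Next row=LF[1]=4
  step 17: row=4, L[4]='f', prepend. Next row=LF[4]=16
  step 18: row=16, L[16]='a', prepend. Next row=LF[16]=3
  step 19: row=3, L[3]='d', prepend. Next row=LF[3]=11
  step 20: row=11, L[11]='a', prepend. Next row=LF[11]=2
Reversed output: adafbaccgecbecbgedg$

Answer: adafbaccgecbecbgedg$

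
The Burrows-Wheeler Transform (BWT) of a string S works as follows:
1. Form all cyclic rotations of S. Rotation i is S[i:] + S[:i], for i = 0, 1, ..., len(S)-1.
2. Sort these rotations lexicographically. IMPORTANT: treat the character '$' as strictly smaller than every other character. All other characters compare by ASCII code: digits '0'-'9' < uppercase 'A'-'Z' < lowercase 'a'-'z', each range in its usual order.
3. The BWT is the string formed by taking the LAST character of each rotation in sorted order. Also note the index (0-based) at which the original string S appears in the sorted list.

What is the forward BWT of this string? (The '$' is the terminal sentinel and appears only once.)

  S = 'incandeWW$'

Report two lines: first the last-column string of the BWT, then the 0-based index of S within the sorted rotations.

All 10 rotations (rotation i = S[i:]+S[:i]):
  rot[0] = incandeWW$
  rot[1] = ncandeWW$i
  rot[2] = candeWW$in
  rot[3] = andeWW$inc
  rot[4] = ndeWW$inca
  rot[5] = deWW$incan
  rot[6] = eWW$incand
  rot[7] = WW$incande
  rot[8] = W$incandeW
  rot[9] = $incandeWW
Sorted (with $ < everything):
  sorted[0] = $incandeWW  (last char: 'W')
  sorted[1] = W$incandeW  (last char: 'W')
  sorted[2] = WW$incande  (last char: 'e')
  sorted[3] = andeWW$inc  (last char: 'c')
  sorted[4] = candeWW$in  (last char: 'n')
  sorted[5] = deWW$incan  (last char: 'n')
  sorted[6] = eWW$incand  (last char: 'd')
  sorted[7] = incandeWW$  (last char: '$')
  sorted[8] = ncandeWW$i  (last char: 'i')
  sorted[9] = ndeWW$inca  (last char: 'a')
Last column: WWecnnd$ia
Original string S is at sorted index 7

Answer: WWecnnd$ia
7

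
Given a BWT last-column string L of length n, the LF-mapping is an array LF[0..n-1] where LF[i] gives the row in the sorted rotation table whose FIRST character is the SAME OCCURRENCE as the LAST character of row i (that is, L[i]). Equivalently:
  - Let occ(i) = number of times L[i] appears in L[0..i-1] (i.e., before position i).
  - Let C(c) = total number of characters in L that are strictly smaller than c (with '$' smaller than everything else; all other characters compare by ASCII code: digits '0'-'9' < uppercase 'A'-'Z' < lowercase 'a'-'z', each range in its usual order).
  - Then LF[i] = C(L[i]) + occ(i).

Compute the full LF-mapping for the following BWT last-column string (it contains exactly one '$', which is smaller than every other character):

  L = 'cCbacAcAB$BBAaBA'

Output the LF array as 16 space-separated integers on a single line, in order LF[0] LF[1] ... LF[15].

Char counts: '$':1, 'A':4, 'B':4, 'C':1, 'a':2, 'b':1, 'c':3
C (first-col start): C('$')=0, C('A')=1, C('B')=5, C('C')=9, C('a')=10, C('b')=12, C('c')=13
L[0]='c': occ=0, LF[0]=C('c')+0=13+0=13
L[1]='C': occ=0, LF[1]=C('C')+0=9+0=9
L[2]='b': occ=0, LF[2]=C('b')+0=12+0=12
L[3]='a': occ=0, LF[3]=C('a')+0=10+0=10
L[4]='c': occ=1, LF[4]=C('c')+1=13+1=14
L[5]='A': occ=0, LF[5]=C('A')+0=1+0=1
L[6]='c': occ=2, LF[6]=C('c')+2=13+2=15
L[7]='A': occ=1, LF[7]=C('A')+1=1+1=2
L[8]='B': occ=0, LF[8]=C('B')+0=5+0=5
L[9]='$': occ=0, LF[9]=C('$')+0=0+0=0
L[10]='B': occ=1, LF[10]=C('B')+1=5+1=6
L[11]='B': occ=2, LF[11]=C('B')+2=5+2=7
L[12]='A': occ=2, LF[12]=C('A')+2=1+2=3
L[13]='a': occ=1, LF[13]=C('a')+1=10+1=11
L[14]='B': occ=3, LF[14]=C('B')+3=5+3=8
L[15]='A': occ=3, LF[15]=C('A')+3=1+3=4

Answer: 13 9 12 10 14 1 15 2 5 0 6 7 3 11 8 4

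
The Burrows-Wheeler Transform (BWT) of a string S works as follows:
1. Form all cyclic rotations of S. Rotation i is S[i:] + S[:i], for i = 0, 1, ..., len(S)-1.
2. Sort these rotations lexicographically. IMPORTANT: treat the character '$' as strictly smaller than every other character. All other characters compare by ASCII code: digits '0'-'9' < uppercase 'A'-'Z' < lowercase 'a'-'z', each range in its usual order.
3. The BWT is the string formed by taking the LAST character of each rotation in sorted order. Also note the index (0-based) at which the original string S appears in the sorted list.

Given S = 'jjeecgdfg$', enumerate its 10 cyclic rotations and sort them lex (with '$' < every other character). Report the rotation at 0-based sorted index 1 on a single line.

All 10 rotations (rotation i = S[i:]+S[:i]):
  rot[0] = jjeecgdfg$
  rot[1] = jeecgdfg$j
  rot[2] = eecgdfg$jj
  rot[3] = ecgdfg$jje
  rot[4] = cgdfg$jjee
  rot[5] = gdfg$jjeec
  rot[6] = dfg$jjeecg
  rot[7] = fg$jjeecgd
  rot[8] = g$jjeecgdf
  rot[9] = $jjeecgdfg
Sorted (with $ < everything):
  sorted[0] = $jjeecgdfg
  sorted[1] = cgdfg$jjee
  sorted[2] = dfg$jjeecg
  sorted[3] = ecgdfg$jje
  sorted[4] = eecgdfg$jj
  sorted[5] = fg$jjeecgd
  sorted[6] = g$jjeecgdf
  sorted[7] = gdfg$jjeec
  sorted[8] = jeecgdfg$j
  sorted[9] = jjeecgdfg$
sorted[1] = cgdfg$jjee

Answer: cgdfg$jjee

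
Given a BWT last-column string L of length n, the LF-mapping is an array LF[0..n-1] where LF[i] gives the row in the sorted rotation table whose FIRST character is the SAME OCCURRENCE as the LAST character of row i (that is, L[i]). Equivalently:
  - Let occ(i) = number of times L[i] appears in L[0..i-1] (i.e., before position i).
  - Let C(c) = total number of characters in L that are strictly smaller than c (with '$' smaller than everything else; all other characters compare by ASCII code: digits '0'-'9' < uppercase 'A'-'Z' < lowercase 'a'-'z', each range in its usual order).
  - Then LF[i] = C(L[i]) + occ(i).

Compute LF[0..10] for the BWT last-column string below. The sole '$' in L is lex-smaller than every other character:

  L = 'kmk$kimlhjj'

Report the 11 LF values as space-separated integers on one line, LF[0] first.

Char counts: '$':1, 'h':1, 'i':1, 'j':2, 'k':3, 'l':1, 'm':2
C (first-col start): C('$')=0, C('h')=1, C('i')=2, C('j')=3, C('k')=5, C('l')=8, C('m')=9
L[0]='k': occ=0, LF[0]=C('k')+0=5+0=5
L[1]='m': occ=0, LF[1]=C('m')+0=9+0=9
L[2]='k': occ=1, LF[2]=C('k')+1=5+1=6
L[3]='$': occ=0, LF[3]=C('$')+0=0+0=0
L[4]='k': occ=2, LF[4]=C('k')+2=5+2=7
L[5]='i': occ=0, LF[5]=C('i')+0=2+0=2
L[6]='m': occ=1, LF[6]=C('m')+1=9+1=10
L[7]='l': occ=0, LF[7]=C('l')+0=8+0=8
L[8]='h': occ=0, LF[8]=C('h')+0=1+0=1
L[9]='j': occ=0, LF[9]=C('j')+0=3+0=3
L[10]='j': occ=1, LF[10]=C('j')+1=3+1=4

Answer: 5 9 6 0 7 2 10 8 1 3 4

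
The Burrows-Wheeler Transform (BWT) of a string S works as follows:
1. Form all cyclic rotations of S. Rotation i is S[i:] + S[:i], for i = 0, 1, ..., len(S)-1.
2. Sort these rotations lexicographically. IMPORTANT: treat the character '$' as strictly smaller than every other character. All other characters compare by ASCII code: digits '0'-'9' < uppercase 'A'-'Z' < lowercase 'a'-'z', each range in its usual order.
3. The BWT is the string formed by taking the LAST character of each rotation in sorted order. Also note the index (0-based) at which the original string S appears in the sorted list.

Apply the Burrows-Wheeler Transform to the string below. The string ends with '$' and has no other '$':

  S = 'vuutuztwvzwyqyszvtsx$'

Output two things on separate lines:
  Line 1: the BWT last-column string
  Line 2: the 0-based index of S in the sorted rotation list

Answer: xytyvuzuvtz$wtzswqusv
11

Derivation:
All 21 rotations (rotation i = S[i:]+S[:i]):
  rot[0] = vuutuztwvzwyqyszvtsx$
  rot[1] = uutuztwvzwyqyszvtsx$v
  rot[2] = utuztwvzwyqyszvtsx$vu
  rot[3] = tuztwvzwyqyszvtsx$vuu
  rot[4] = uztwvzwyqyszvtsx$vuut
  rot[5] = ztwvzwyqyszvtsx$vuutu
  rot[6] = twvzwyqyszvtsx$vuutuz
  rot[7] = wvzwyqyszvtsx$vuutuzt
  rot[8] = vzwyqyszvtsx$vuutuztw
  rot[9] = zwyqyszvtsx$vuutuztwv
  rot[10] = wyqyszvtsx$vuutuztwvz
  rot[11] = yqyszvtsx$vuutuztwvzw
  rot[12] = qyszvtsx$vuutuztwvzwy
  rot[13] = yszvtsx$vuutuztwvzwyq
  rot[14] = szvtsx$vuutuztwvzwyqy
  rot[15] = zvtsx$vuutuztwvzwyqys
  rot[16] = vtsx$vuutuztwvzwyqysz
  rot[17] = tsx$vuutuztwvzwyqyszv
  rot[18] = sx$vuutuztwvzwyqyszvt
  rot[19] = x$vuutuztwvzwyqyszvts
  rot[20] = $vuutuztwvzwyqyszvtsx
Sorted (with $ < everything):
  sorted[0] = $vuutuztwvzwyqyszvtsx  (last char: 'x')
  sorted[1] = qyszvtsx$vuutuztwvzwy  (last char: 'y')
  sorted[2] = sx$vuutuztwvzwyqyszvt  (last char: 't')
  sorted[3] = szvtsx$vuutuztwvzwyqy  (last char: 'y')
  sorted[4] = tsx$vuutuztwvzwyqyszv  (last char: 'v')
  sorted[5] = tuztwvzwyqyszvtsx$vuu  (last char: 'u')
  sorted[6] = twvzwyqyszvtsx$vuutuz  (last char: 'z')
  sorted[7] = utuztwvzwyqyszvtsx$vu  (last char: 'u')
  sorted[8] = uutuztwvzwyqyszvtsx$v  (last char: 'v')
  sorted[9] = uztwvzwyqyszvtsx$vuut  (last char: 't')
  sorted[10] = vtsx$vuutuztwvzwyqysz  (last char: 'z')
  sorted[11] = vuutuztwvzwyqyszvtsx$  (last char: '$')
  sorted[12] = vzwyqyszvtsx$vuutuztw  (last char: 'w')
  sorted[13] = wvzwyqyszvtsx$vuutuzt  (last char: 't')
  sorted[14] = wyqyszvtsx$vuutuztwvz  (last char: 'z')
  sorted[15] = x$vuutuztwvzwyqyszvts  (last char: 's')
  sorted[16] = yqyszvtsx$vuutuztwvzw  (last char: 'w')
  sorted[17] = yszvtsx$vuutuztwvzwyq  (last char: 'q')
  sorted[18] = ztwvzwyqyszvtsx$vuutu  (last char: 'u')
  sorted[19] = zvtsx$vuutuztwvzwyqys  (last char: 's')
  sorted[20] = zwyqyszvtsx$vuutuztwv  (last char: 'v')
Last column: xytyvuzuvtz$wtzswqusv
Original string S is at sorted index 11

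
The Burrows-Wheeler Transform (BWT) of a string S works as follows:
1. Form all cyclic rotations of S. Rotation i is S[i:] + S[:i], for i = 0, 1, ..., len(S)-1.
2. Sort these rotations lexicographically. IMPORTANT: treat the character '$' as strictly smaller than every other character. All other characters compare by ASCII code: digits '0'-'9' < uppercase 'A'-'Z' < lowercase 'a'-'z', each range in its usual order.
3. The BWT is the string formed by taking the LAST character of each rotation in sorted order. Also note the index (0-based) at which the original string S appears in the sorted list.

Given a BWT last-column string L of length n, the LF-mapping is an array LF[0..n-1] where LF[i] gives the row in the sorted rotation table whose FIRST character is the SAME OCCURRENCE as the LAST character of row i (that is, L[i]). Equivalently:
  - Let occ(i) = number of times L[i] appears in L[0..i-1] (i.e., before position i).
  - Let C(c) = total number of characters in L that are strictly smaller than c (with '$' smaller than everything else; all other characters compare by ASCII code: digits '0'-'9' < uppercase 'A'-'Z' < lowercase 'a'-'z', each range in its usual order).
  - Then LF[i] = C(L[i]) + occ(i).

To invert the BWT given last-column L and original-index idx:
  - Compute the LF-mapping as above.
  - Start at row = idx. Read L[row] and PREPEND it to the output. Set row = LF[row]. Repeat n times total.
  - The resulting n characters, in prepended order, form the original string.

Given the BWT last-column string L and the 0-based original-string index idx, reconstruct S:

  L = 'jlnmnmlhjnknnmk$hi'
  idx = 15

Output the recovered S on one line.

LF mapping: 4 8 13 10 14 11 9 1 5 15 6 16 17 12 7 0 2 3
Walk LF starting at row 15, prepending L[row]:
  step 1: row=15, L[15]='$', prepend. Next row=LF[15]=0
  step 2: row=0, L[0]='j', prepend. Next row=LF[0]=4
  step 3: row=4, L[4]='n', prepend. Next row=LF[4]=14
  step 4: row=14, L[14]='k', prepend. Next row=LF[14]=7
  step 5: row=7, L[7]='h', prepend. Next row=LF[7]=1
  step 6: row=1, L[1]='l', prepend. Next row=LF[1]=8
  step 7: row=8, L[8]='j', prepend. Next row=LF[8]=5
  step 8: row=5, L[5]='m', prepend. Next row=LF[5]=11
  step 9: row=11, L[11]='n', prepend. Next row=LF[11]=16
  step 10: row=16, L[16]='h', prepend. Next row=LF[16]=2
  step 11: row=2, L[2]='n', prepend. Next row=LF[2]=13
  step 12: row=13, L[13]='m', prepend. Next row=LF[13]=12
  step 13: row=12, L[12]='n', prepend. Next row=LF[12]=17
  step 14: row=17, L[17]='i', prepend. Next row=LF[17]=3
  step 15: row=3, L[3]='m', prepend. Next row=LF[3]=10
  step 16: row=10, L[10]='k', prepend. Next row=LF[10]=6
  step 17: row=6, L[6]='l', prepend. Next row=LF[6]=9
  step 18: row=9, L[9]='n', prepend. Next row=LF[9]=15
Reversed output: nlkminmnhnmjlhknj$

Answer: nlkminmnhnmjlhknj$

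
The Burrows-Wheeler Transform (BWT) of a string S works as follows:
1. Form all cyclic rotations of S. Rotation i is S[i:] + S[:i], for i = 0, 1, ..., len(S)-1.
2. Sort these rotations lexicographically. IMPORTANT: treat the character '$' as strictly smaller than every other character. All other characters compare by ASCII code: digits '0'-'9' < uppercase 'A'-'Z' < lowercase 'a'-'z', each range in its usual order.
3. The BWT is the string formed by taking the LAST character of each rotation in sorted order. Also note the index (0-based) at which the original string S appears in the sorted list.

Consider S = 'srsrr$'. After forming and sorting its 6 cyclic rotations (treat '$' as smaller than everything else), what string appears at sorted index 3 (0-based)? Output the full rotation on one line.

Answer: rsrr$s

Derivation:
All 6 rotations (rotation i = S[i:]+S[:i]):
  rot[0] = srsrr$
  rot[1] = rsrr$s
  rot[2] = srr$sr
  rot[3] = rr$srs
  rot[4] = r$srsr
  rot[5] = $srsrr
Sorted (with $ < everything):
  sorted[0] = $srsrr
  sorted[1] = r$srsr
  sorted[2] = rr$srs
  sorted[3] = rsrr$s
  sorted[4] = srr$sr
  sorted[5] = srsrr$
sorted[3] = rsrr$s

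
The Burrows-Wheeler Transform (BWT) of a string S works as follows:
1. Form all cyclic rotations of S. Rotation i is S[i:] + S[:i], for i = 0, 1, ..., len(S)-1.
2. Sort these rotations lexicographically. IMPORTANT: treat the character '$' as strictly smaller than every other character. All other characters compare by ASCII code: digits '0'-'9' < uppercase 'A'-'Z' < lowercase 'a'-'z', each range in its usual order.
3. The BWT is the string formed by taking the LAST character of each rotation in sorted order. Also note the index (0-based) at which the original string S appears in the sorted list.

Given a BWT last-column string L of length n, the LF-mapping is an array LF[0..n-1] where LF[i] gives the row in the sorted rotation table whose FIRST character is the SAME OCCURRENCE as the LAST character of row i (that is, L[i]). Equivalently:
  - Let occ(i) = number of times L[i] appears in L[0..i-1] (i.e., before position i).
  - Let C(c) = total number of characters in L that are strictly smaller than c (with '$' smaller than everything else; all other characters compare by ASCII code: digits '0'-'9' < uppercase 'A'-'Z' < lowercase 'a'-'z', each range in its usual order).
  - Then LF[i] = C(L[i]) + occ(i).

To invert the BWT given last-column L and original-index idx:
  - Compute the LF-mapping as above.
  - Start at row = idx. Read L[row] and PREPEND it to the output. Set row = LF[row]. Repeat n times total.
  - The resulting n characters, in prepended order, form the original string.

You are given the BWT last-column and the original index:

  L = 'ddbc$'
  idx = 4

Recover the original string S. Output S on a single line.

Answer: dbcd$

Derivation:
LF mapping: 3 4 1 2 0
Walk LF starting at row 4, prepending L[row]:
  step 1: row=4, L[4]='$', prepend. Next row=LF[4]=0
  step 2: row=0, L[0]='d', prepend. Next row=LF[0]=3
  step 3: row=3, L[3]='c', prepend. Next row=LF[3]=2
  step 4: row=2, L[2]='b', prepend. Next row=LF[2]=1
  step 5: row=1, L[1]='d', prepend. Next row=LF[1]=4
Reversed output: dbcd$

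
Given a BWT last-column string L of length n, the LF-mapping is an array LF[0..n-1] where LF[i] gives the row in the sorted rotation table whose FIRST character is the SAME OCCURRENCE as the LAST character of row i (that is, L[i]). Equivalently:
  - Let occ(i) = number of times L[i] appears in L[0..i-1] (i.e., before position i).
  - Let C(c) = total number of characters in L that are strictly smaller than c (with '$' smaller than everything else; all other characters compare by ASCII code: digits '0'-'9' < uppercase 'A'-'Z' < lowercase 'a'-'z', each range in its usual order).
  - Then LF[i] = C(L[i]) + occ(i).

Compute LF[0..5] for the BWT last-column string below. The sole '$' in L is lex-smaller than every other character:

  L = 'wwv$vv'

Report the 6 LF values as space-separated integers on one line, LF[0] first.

Answer: 4 5 1 0 2 3

Derivation:
Char counts: '$':1, 'v':3, 'w':2
C (first-col start): C('$')=0, C('v')=1, C('w')=4
L[0]='w': occ=0, LF[0]=C('w')+0=4+0=4
L[1]='w': occ=1, LF[1]=C('w')+1=4+1=5
L[2]='v': occ=0, LF[2]=C('v')+0=1+0=1
L[3]='$': occ=0, LF[3]=C('$')+0=0+0=0
L[4]='v': occ=1, LF[4]=C('v')+1=1+1=2
L[5]='v': occ=2, LF[5]=C('v')+2=1+2=3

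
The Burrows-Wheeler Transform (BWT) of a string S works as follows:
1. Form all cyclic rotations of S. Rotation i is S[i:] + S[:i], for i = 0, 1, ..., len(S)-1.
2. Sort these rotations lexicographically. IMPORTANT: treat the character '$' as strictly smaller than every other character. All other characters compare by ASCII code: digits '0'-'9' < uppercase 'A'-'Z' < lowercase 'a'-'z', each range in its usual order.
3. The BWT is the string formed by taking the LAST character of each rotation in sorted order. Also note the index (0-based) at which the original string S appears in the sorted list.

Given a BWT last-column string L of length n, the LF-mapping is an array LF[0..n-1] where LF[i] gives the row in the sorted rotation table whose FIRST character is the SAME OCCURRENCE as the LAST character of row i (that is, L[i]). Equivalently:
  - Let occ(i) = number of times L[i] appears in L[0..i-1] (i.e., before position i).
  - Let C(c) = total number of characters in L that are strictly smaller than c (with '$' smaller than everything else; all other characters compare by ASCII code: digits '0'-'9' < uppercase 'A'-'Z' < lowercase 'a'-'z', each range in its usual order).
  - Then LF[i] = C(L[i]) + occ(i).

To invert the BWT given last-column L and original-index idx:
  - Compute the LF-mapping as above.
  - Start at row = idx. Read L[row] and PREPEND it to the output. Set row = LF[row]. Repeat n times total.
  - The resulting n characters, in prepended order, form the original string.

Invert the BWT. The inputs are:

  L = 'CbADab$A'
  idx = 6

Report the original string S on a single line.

Answer: bAAbaDC$

Derivation:
LF mapping: 3 6 1 4 5 7 0 2
Walk LF starting at row 6, prepending L[row]:
  step 1: row=6, L[6]='$', prepend. Next row=LF[6]=0
  step 2: row=0, L[0]='C', prepend. Next row=LF[0]=3
  step 3: row=3, L[3]='D', prepend. Next row=LF[3]=4
  step 4: row=4, L[4]='a', prepend. Next row=LF[4]=5
  step 5: row=5, L[5]='b', prepend. Next row=LF[5]=7
  step 6: row=7, L[7]='A', prepend. Next row=LF[7]=2
  step 7: row=2, L[2]='A', prepend. Next row=LF[2]=1
  step 8: row=1, L[1]='b', prepend. Next row=LF[1]=6
Reversed output: bAAbaDC$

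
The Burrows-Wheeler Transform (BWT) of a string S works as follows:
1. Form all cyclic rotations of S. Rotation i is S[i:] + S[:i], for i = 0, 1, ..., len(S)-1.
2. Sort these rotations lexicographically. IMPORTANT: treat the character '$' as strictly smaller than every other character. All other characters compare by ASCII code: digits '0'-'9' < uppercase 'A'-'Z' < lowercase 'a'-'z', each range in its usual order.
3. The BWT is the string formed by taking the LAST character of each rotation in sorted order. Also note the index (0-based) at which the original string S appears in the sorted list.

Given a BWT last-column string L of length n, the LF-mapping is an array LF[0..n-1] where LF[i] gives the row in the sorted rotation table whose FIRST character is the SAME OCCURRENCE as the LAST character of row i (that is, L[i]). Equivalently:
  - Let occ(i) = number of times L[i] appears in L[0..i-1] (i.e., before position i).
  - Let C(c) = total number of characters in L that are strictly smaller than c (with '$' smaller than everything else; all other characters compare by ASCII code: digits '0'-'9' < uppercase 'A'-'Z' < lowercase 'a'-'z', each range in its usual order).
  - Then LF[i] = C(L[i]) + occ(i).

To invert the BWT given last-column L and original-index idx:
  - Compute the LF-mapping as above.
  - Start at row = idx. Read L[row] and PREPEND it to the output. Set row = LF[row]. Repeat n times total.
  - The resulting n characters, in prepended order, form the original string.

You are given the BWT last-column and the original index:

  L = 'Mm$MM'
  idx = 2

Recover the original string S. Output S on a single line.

Answer: MMmM$

Derivation:
LF mapping: 1 4 0 2 3
Walk LF starting at row 2, prepending L[row]:
  step 1: row=2, L[2]='$', prepend. Next row=LF[2]=0
  step 2: row=0, L[0]='M', prepend. Next row=LF[0]=1
  step 3: row=1, L[1]='m', prepend. Next row=LF[1]=4
  step 4: row=4, L[4]='M', prepend. Next row=LF[4]=3
  step 5: row=3, L[3]='M', prepend. Next row=LF[3]=2
Reversed output: MMmM$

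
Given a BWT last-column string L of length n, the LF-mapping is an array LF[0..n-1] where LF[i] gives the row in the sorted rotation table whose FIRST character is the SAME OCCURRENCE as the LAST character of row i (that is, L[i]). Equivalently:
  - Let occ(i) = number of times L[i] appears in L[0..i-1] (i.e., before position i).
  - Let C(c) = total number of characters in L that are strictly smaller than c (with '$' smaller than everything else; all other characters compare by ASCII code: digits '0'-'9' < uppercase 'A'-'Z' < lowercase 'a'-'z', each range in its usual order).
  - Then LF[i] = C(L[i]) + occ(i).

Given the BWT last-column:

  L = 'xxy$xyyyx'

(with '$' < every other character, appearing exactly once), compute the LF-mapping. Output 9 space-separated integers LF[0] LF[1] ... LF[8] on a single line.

Char counts: '$':1, 'x':4, 'y':4
C (first-col start): C('$')=0, C('x')=1, C('y')=5
L[0]='x': occ=0, LF[0]=C('x')+0=1+0=1
L[1]='x': occ=1, LF[1]=C('x')+1=1+1=2
L[2]='y': occ=0, LF[2]=C('y')+0=5+0=5
L[3]='$': occ=0, LF[3]=C('$')+0=0+0=0
L[4]='x': occ=2, LF[4]=C('x')+2=1+2=3
L[5]='y': occ=1, LF[5]=C('y')+1=5+1=6
L[6]='y': occ=2, LF[6]=C('y')+2=5+2=7
L[7]='y': occ=3, LF[7]=C('y')+3=5+3=8
L[8]='x': occ=3, LF[8]=C('x')+3=1+3=4

Answer: 1 2 5 0 3 6 7 8 4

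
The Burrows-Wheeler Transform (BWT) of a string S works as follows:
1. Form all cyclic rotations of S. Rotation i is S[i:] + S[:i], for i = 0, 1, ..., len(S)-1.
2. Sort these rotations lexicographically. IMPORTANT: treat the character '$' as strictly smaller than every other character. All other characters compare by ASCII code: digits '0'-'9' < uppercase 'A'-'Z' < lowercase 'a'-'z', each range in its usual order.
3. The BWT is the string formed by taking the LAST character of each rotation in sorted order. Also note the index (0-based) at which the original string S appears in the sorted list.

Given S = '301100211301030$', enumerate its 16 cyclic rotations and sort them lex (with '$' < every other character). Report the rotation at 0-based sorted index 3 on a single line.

All 16 rotations (rotation i = S[i:]+S[:i]):
  rot[0] = 301100211301030$
  rot[1] = 01100211301030$3
  rot[2] = 1100211301030$30
  rot[3] = 100211301030$301
  rot[4] = 00211301030$3011
  rot[5] = 0211301030$30110
  rot[6] = 211301030$301100
  rot[7] = 11301030$3011002
  rot[8] = 1301030$30110021
  rot[9] = 301030$301100211
  rot[10] = 01030$3011002113
  rot[11] = 1030$30110021130
  rot[12] = 030$301100211301
  rot[13] = 30$3011002113010
  rot[14] = 0$30110021130103
  rot[15] = $301100211301030
Sorted (with $ < everything):
  sorted[0] = $301100211301030
  sorted[1] = 0$30110021130103
  sorted[2] = 00211301030$3011
  sorted[3] = 01030$3011002113
  sorted[4] = 01100211301030$3
  sorted[5] = 0211301030$30110
  sorted[6] = 030$301100211301
  sorted[7] = 100211301030$301
  sorted[8] = 1030$30110021130
  sorted[9] = 1100211301030$30
  sorted[10] = 11301030$3011002
  sorted[11] = 1301030$30110021
  sorted[12] = 211301030$301100
  sorted[13] = 30$3011002113010
  sorted[14] = 301030$301100211
  sorted[15] = 301100211301030$
sorted[3] = 01030$3011002113

Answer: 01030$3011002113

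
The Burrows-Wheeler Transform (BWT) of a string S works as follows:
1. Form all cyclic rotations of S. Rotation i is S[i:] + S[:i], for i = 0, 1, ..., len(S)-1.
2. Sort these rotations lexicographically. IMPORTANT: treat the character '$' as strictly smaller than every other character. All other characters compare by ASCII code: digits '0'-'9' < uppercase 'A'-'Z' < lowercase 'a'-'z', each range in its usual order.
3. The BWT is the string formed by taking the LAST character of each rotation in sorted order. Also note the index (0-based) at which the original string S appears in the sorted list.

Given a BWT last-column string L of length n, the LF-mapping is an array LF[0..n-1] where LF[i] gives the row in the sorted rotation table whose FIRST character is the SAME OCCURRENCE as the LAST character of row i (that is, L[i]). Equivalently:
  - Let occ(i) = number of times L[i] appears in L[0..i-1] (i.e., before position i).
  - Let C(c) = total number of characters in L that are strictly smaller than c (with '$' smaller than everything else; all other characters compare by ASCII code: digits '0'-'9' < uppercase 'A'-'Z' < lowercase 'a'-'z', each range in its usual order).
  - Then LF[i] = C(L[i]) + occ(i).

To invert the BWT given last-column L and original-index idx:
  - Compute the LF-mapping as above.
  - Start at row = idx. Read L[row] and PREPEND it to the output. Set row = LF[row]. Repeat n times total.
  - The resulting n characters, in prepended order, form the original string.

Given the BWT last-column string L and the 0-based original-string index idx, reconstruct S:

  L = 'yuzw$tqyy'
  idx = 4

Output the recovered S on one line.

Answer: wuqyyzty$

Derivation:
LF mapping: 5 3 8 4 0 2 1 6 7
Walk LF starting at row 4, prepending L[row]:
  step 1: row=4, L[4]='$', prepend. Next row=LF[4]=0
  step 2: row=0, L[0]='y', prepend. Next row=LF[0]=5
  step 3: row=5, L[5]='t', prepend. Next row=LF[5]=2
  step 4: row=2, L[2]='z', prepend. Next row=LF[2]=8
  step 5: row=8, L[8]='y', prepend. Next row=LF[8]=7
  step 6: row=7, L[7]='y', prepend. Next row=LF[7]=6
  step 7: row=6, L[6]='q', prepend. Next row=LF[6]=1
  step 8: row=1, L[1]='u', prepend. Next row=LF[1]=3
  step 9: row=3, L[3]='w', prepend. Next row=LF[3]=4
Reversed output: wuqyyzty$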